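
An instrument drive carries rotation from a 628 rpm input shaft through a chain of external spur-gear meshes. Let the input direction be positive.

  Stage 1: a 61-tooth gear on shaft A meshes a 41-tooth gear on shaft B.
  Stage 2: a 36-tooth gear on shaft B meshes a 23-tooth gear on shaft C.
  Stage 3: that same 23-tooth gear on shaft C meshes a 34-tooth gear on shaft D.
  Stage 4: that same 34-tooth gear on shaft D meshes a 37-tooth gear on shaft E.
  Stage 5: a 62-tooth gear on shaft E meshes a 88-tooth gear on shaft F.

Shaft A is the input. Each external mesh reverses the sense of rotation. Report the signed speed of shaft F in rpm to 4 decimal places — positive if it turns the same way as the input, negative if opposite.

-640.4945 rpm (opposite to input, |ω| = 640.4945 rpm)

Stage 1 [61T→41T]: ω = 628.0000×61/41 = 934.3415 rpm, dir flips to −; running = −934.3415
Stage 2 [36T→23T]: ω = 934.3415×36/23 = 1462.4475 rpm, dir flips to +; running = +1462.4475
Stage 3 [23T→34T]: ω = 1462.4475×23/34 = 989.3027 rpm, dir flips to −; running = −989.3027
Stage 4 [34T→37T]: ω = 989.3027×34/37 = 909.0890 rpm, dir flips to +; running = +909.0890
Stage 5 [62T→88T]: ω = 909.0890×62/88 = 640.4945 rpm, dir flips to −; running = −640.4945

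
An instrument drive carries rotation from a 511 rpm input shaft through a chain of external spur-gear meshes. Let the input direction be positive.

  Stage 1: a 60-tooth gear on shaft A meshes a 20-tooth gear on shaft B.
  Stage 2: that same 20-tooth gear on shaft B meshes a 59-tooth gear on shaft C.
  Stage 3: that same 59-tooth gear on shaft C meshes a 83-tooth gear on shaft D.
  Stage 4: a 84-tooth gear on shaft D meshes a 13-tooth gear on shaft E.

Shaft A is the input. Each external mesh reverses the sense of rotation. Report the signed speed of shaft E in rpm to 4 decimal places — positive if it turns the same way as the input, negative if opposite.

+2386.8767 rpm (same as input, |ω| = 2386.8767 rpm)

Stage 1 [60T→20T]: ω = 511.0000×60/20 = 1533.0000 rpm, dir flips to −; running = −1533.0000
Stage 2 [20T→59T]: ω = 1533.0000×20/59 = 519.6610 rpm, dir flips to +; running = +519.6610
Stage 3 [59T→83T]: ω = 519.6610×59/83 = 369.3976 rpm, dir flips to −; running = −369.3976
Stage 4 [84T→13T]: ω = 369.3976×84/13 = 2386.8767 rpm, dir flips to +; running = +2386.8767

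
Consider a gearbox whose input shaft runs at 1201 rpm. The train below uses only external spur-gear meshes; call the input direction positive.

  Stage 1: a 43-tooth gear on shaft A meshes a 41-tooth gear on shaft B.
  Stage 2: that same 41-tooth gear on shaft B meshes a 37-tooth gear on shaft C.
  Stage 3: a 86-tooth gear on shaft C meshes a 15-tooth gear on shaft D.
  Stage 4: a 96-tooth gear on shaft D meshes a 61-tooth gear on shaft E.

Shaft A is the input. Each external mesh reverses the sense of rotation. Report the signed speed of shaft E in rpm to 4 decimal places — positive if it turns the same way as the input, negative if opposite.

+12593.8446 rpm (same as input, |ω| = 12593.8446 rpm)

Stage 1 [43T→41T]: ω = 1201.0000×43/41 = 1259.5854 rpm, dir flips to −; running = −1259.5854
Stage 2 [41T→37T]: ω = 1259.5854×41/37 = 1395.7568 rpm, dir flips to +; running = +1395.7568
Stage 3 [86T→15T]: ω = 1395.7568×86/15 = 8002.3387 rpm, dir flips to −; running = −8002.3387
Stage 4 [96T→61T]: ω = 8002.3387×96/61 = 12593.8446 rpm, dir flips to +; running = +12593.8446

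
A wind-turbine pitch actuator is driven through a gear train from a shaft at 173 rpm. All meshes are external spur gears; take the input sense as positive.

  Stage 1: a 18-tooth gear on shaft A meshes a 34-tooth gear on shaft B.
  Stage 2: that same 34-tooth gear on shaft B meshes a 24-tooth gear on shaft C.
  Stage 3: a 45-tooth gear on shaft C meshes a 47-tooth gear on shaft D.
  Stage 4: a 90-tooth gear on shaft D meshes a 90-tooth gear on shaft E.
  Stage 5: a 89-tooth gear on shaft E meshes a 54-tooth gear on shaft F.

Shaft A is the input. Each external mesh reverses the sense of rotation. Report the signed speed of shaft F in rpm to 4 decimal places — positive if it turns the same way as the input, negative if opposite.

-204.7473 rpm (opposite to input, |ω| = 204.7473 rpm)

Stage 1 [18T→34T]: ω = 173.0000×18/34 = 91.5882 rpm, dir flips to −; running = −91.5882
Stage 2 [34T→24T]: ω = 91.5882×34/24 = 129.7500 rpm, dir flips to +; running = +129.7500
Stage 3 [45T→47T]: ω = 129.7500×45/47 = 124.2287 rpm, dir flips to −; running = −124.2287
Stage 4 [90T→90T]: ω = 124.2287×90/90 = 124.2287 rpm, dir flips to +; running = +124.2287
Stage 5 [89T→54T]: ω = 124.2287×89/54 = 204.7473 rpm, dir flips to −; running = −204.7473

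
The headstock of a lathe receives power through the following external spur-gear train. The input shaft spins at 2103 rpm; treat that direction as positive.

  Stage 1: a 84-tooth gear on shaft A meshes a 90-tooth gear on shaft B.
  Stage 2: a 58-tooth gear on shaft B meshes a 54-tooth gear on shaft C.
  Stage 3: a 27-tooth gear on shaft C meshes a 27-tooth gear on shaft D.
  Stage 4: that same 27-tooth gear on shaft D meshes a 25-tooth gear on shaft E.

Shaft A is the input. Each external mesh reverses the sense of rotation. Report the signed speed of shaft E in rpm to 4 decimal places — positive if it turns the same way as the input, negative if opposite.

Stage 1 [84T→90T]: ω = 2103.0000×84/90 = 1962.8000 rpm, dir flips to −; running = −1962.8000
Stage 2 [58T→54T]: ω = 1962.8000×58/54 = 2108.1926 rpm, dir flips to +; running = +2108.1926
Stage 3 [27T→27T]: ω = 2108.1926×27/27 = 2108.1926 rpm, dir flips to −; running = −2108.1926
Stage 4 [27T→25T]: ω = 2108.1926×27/25 = 2276.8480 rpm, dir flips to +; running = +2276.8480

+2276.8480 rpm (same as input, |ω| = 2276.8480 rpm)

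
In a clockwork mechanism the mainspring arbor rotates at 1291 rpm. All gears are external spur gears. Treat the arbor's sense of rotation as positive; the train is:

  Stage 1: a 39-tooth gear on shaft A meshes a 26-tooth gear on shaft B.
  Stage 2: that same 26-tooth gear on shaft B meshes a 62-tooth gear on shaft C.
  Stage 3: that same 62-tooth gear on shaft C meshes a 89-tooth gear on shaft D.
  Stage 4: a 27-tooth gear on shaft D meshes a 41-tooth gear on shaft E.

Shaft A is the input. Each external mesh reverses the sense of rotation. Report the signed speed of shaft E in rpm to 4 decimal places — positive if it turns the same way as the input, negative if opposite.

+372.5467 rpm (same as input, |ω| = 372.5467 rpm)

Stage 1 [39T→26T]: ω = 1291.0000×39/26 = 1936.5000 rpm, dir flips to −; running = −1936.5000
Stage 2 [26T→62T]: ω = 1936.5000×26/62 = 812.0806 rpm, dir flips to +; running = +812.0806
Stage 3 [62T→89T]: ω = 812.0806×62/89 = 565.7191 rpm, dir flips to −; running = −565.7191
Stage 4 [27T→41T]: ω = 565.7191×27/41 = 372.5467 rpm, dir flips to +; running = +372.5467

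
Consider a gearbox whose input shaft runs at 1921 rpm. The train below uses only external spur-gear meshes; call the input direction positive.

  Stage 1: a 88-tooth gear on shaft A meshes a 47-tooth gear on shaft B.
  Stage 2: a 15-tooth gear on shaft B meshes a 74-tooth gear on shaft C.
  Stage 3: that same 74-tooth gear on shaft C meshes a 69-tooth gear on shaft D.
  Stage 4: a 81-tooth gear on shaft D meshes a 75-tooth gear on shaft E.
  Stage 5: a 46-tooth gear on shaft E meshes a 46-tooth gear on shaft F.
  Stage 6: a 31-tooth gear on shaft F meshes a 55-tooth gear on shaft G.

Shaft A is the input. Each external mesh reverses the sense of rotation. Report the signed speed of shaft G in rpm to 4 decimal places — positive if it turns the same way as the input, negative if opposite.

Stage 1 [88T→47T]: ω = 1921.0000×88/47 = 3596.7660 rpm, dir flips to −; running = −3596.7660
Stage 2 [15T→74T]: ω = 3596.7660×15/74 = 729.0742 rpm, dir flips to +; running = +729.0742
Stage 3 [74T→69T]: ω = 729.0742×74/69 = 781.9056 rpm, dir flips to −; running = −781.9056
Stage 4 [81T→75T]: ω = 781.9056×81/75 = 844.4581 rpm, dir flips to +; running = +844.4581
Stage 5 [46T→46T]: ω = 844.4581×46/46 = 844.4581 rpm, dir flips to −; running = −844.4581
Stage 6 [31T→55T]: ω = 844.4581×31/55 = 475.9673 rpm, dir flips to +; running = +475.9673

+475.9673 rpm (same as input, |ω| = 475.9673 rpm)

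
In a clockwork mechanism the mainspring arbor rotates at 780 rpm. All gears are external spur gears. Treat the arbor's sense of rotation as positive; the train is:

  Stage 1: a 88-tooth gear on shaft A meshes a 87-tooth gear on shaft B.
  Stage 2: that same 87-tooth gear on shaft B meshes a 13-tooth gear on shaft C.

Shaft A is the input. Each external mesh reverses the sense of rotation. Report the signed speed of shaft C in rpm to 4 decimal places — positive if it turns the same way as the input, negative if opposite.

Stage 1 [88T→87T]: ω = 780.0000×88/87 = 788.9655 rpm, dir flips to −; running = −788.9655
Stage 2 [87T→13T]: ω = 788.9655×87/13 = 5280.0000 rpm, dir flips to +; running = +5280.0000

+5280.0000 rpm (same as input, |ω| = 5280.0000 rpm)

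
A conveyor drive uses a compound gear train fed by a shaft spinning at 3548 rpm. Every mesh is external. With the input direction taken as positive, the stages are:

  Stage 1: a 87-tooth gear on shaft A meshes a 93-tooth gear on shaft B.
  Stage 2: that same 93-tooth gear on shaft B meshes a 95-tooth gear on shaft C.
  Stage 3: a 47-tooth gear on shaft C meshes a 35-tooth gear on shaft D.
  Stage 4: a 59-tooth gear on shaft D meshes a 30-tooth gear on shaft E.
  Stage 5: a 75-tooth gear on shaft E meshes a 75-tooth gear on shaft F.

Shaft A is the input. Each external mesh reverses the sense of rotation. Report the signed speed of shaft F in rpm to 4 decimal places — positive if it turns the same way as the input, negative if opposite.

-8581.0381 rpm (opposite to input, |ω| = 8581.0381 rpm)

Stage 1 [87T→93T]: ω = 3548.0000×87/93 = 3319.0968 rpm, dir flips to −; running = −3319.0968
Stage 2 [93T→95T]: ω = 3319.0968×93/95 = 3249.2211 rpm, dir flips to +; running = +3249.2211
Stage 3 [47T→35T]: ω = 3249.2211×47/35 = 4363.2397 rpm, dir flips to −; running = −4363.2397
Stage 4 [59T→30T]: ω = 4363.2397×59/30 = 8581.0381 rpm, dir flips to +; running = +8581.0381
Stage 5 [75T→75T]: ω = 8581.0381×75/75 = 8581.0381 rpm, dir flips to −; running = −8581.0381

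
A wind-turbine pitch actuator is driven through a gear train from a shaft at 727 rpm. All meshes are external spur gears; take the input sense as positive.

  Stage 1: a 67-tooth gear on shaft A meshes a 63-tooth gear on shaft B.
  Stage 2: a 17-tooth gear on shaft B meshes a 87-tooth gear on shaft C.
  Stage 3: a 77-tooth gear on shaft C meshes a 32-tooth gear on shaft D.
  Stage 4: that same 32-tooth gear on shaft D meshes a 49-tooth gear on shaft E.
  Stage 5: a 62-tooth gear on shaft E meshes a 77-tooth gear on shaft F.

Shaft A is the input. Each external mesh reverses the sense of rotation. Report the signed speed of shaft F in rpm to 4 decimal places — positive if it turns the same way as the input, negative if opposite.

Stage 1 [67T→63T]: ω = 727.0000×67/63 = 773.1587 rpm, dir flips to −; running = −773.1587
Stage 2 [17T→87T]: ω = 773.1587×17/87 = 151.0770 rpm, dir flips to +; running = +151.0770
Stage 3 [77T→32T]: ω = 151.0770×77/32 = 363.5290 rpm, dir flips to −; running = −363.5290
Stage 4 [32T→49T]: ω = 363.5290×32/49 = 237.4067 rpm, dir flips to +; running = +237.4067
Stage 5 [62T→77T]: ω = 237.4067×62/77 = 191.1586 rpm, dir flips to −; running = −191.1586

-191.1586 rpm (opposite to input, |ω| = 191.1586 rpm)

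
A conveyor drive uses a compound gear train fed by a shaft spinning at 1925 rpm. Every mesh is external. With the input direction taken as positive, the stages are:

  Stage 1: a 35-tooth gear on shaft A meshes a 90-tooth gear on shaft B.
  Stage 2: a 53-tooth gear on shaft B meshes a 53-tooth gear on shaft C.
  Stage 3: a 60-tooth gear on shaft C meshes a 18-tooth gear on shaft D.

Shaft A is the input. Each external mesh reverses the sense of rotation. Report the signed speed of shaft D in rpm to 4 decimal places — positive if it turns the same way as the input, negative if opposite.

Stage 1 [35T→90T]: ω = 1925.0000×35/90 = 748.6111 rpm, dir flips to −; running = −748.6111
Stage 2 [53T→53T]: ω = 748.6111×53/53 = 748.6111 rpm, dir flips to +; running = +748.6111
Stage 3 [60T→18T]: ω = 748.6111×60/18 = 2495.3704 rpm, dir flips to −; running = −2495.3704

-2495.3704 rpm (opposite to input, |ω| = 2495.3704 rpm)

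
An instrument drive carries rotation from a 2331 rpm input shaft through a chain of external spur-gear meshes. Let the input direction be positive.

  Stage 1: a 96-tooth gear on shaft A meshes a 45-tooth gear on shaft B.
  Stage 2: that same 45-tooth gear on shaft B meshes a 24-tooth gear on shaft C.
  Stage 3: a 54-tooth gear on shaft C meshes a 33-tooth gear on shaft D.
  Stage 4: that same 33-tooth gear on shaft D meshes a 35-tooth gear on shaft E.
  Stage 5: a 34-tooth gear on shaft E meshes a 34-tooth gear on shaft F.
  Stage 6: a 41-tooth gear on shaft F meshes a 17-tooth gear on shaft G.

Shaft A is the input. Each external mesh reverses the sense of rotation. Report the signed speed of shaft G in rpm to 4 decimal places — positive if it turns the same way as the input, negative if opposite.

+34694.6824 rpm (same as input, |ω| = 34694.6824 rpm)

Stage 1 [96T→45T]: ω = 2331.0000×96/45 = 4972.8000 rpm, dir flips to −; running = −4972.8000
Stage 2 [45T→24T]: ω = 4972.8000×45/24 = 9324.0000 rpm, dir flips to +; running = +9324.0000
Stage 3 [54T→33T]: ω = 9324.0000×54/33 = 15257.4545 rpm, dir flips to −; running = −15257.4545
Stage 4 [33T→35T]: ω = 15257.4545×33/35 = 14385.6000 rpm, dir flips to +; running = +14385.6000
Stage 5 [34T→34T]: ω = 14385.6000×34/34 = 14385.6000 rpm, dir flips to −; running = −14385.6000
Stage 6 [41T→17T]: ω = 14385.6000×41/17 = 34694.6824 rpm, dir flips to +; running = +34694.6824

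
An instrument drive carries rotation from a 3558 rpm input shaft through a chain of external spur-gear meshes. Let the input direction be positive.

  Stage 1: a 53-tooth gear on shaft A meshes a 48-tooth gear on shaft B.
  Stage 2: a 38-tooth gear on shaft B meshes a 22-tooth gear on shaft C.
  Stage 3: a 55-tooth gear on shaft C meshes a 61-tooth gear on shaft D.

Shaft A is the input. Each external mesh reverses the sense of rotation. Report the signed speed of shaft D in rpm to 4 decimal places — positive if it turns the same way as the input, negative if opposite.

Stage 1 [53T→48T]: ω = 3558.0000×53/48 = 3928.6250 rpm, dir flips to −; running = −3928.6250
Stage 2 [38T→22T]: ω = 3928.6250×38/22 = 6785.8068 rpm, dir flips to +; running = +6785.8068
Stage 3 [55T→61T]: ω = 6785.8068×55/61 = 6118.3504 rpm, dir flips to −; running = −6118.3504

-6118.3504 rpm (opposite to input, |ω| = 6118.3504 rpm)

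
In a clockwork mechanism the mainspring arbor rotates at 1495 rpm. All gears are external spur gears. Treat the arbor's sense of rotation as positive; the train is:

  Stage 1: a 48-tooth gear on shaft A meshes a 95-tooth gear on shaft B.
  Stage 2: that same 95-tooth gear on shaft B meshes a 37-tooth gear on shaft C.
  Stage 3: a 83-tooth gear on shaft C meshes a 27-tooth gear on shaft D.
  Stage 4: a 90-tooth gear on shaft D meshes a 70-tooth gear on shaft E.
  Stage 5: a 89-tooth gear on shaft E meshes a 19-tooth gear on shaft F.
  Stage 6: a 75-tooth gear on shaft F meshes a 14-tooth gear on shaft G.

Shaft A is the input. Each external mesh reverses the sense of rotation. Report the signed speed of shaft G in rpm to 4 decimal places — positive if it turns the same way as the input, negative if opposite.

Stage 1 [48T→95T]: ω = 1495.0000×48/95 = 755.3684 rpm, dir flips to −; running = −755.3684
Stage 2 [95T→37T]: ω = 755.3684×95/37 = 1939.4595 rpm, dir flips to +; running = +1939.4595
Stage 3 [83T→27T]: ω = 1939.4595×83/27 = 5962.0420 rpm, dir flips to −; running = −5962.0420
Stage 4 [90T→70T]: ω = 5962.0420×90/70 = 7665.4826 rpm, dir flips to +; running = +7665.4826
Stage 5 [89T→19T]: ω = 7665.4826×89/19 = 35906.7344 rpm, dir flips to −; running = −35906.7344
Stage 6 [75T→14T]: ω = 35906.7344×75/14 = 192357.5057 rpm, dir flips to +; running = +192357.5057

+192357.5057 rpm (same as input, |ω| = 192357.5057 rpm)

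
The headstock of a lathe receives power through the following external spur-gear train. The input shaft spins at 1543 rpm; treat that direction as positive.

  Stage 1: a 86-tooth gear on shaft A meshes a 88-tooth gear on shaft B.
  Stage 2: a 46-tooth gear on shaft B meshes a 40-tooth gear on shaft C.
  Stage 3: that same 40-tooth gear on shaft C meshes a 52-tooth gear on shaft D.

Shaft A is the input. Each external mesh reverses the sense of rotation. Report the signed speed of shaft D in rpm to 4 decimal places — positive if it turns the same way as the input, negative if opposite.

Stage 1 [86T→88T]: ω = 1543.0000×86/88 = 1507.9318 rpm, dir flips to −; running = −1507.9318
Stage 2 [46T→40T]: ω = 1507.9318×46/40 = 1734.1216 rpm, dir flips to +; running = +1734.1216
Stage 3 [40T→52T]: ω = 1734.1216×40/52 = 1333.9397 rpm, dir flips to −; running = −1333.9397

-1333.9397 rpm (opposite to input, |ω| = 1333.9397 rpm)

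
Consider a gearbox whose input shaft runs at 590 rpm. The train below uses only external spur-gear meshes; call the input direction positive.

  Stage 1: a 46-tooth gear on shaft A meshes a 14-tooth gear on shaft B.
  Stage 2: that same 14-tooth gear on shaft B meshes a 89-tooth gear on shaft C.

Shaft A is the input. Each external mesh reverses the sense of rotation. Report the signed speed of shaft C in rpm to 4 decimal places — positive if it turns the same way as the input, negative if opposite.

+304.9438 rpm (same as input, |ω| = 304.9438 rpm)

Stage 1 [46T→14T]: ω = 590.0000×46/14 = 1938.5714 rpm, dir flips to −; running = −1938.5714
Stage 2 [14T→89T]: ω = 1938.5714×14/89 = 304.9438 rpm, dir flips to +; running = +304.9438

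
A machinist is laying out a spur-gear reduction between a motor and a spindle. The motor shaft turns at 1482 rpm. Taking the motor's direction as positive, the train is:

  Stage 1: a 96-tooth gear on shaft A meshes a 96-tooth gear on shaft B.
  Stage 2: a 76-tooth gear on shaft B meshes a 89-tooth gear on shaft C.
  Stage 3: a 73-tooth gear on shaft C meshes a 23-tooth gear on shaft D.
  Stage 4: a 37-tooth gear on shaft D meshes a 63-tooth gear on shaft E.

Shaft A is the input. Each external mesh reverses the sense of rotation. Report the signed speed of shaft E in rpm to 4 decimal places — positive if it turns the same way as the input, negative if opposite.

+2359.0003 rpm (same as input, |ω| = 2359.0003 rpm)

Stage 1 [96T→96T]: ω = 1482.0000×96/96 = 1482.0000 rpm, dir flips to −; running = −1482.0000
Stage 2 [76T→89T]: ω = 1482.0000×76/89 = 1265.5281 rpm, dir flips to +; running = +1265.5281
Stage 3 [73T→23T]: ω = 1265.5281×73/23 = 4016.6761 rpm, dir flips to −; running = −4016.6761
Stage 4 [37T→63T]: ω = 4016.6761×37/63 = 2359.0003 rpm, dir flips to +; running = +2359.0003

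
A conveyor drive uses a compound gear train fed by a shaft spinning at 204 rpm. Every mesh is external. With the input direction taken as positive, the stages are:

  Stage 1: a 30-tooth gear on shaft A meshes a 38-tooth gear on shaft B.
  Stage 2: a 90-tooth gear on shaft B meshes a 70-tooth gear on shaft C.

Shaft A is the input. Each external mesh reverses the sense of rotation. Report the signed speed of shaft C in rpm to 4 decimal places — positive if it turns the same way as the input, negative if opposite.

Stage 1 [30T→38T]: ω = 204.0000×30/38 = 161.0526 rpm, dir flips to −; running = −161.0526
Stage 2 [90T→70T]: ω = 161.0526×90/70 = 207.0677 rpm, dir flips to +; running = +207.0677

+207.0677 rpm (same as input, |ω| = 207.0677 rpm)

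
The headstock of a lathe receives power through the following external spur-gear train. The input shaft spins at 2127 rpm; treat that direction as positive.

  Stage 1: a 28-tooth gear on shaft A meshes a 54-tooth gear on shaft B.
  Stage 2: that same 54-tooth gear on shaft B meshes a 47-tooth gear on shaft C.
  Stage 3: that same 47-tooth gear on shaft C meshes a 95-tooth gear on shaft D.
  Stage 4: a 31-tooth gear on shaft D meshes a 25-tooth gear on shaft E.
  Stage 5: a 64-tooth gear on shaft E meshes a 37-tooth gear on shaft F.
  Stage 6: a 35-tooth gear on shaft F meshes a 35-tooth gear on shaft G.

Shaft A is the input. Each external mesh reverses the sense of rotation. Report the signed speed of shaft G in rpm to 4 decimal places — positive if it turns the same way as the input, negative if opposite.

Stage 1 [28T→54T]: ω = 2127.0000×28/54 = 1102.8889 rpm, dir flips to −; running = −1102.8889
Stage 2 [54T→47T]: ω = 1102.8889×54/47 = 1267.1489 rpm, dir flips to +; running = +1267.1489
Stage 3 [47T→95T]: ω = 1267.1489×47/95 = 626.9053 rpm, dir flips to −; running = −626.9053
Stage 4 [31T→25T]: ω = 626.9053×31/25 = 777.3625 rpm, dir flips to +; running = +777.3625
Stage 5 [64T→37T]: ω = 777.3625×64/37 = 1344.6271 rpm, dir flips to −; running = −1344.6271
Stage 6 [35T→35T]: ω = 1344.6271×35/35 = 1344.6271 rpm, dir flips to +; running = +1344.6271

+1344.6271 rpm (same as input, |ω| = 1344.6271 rpm)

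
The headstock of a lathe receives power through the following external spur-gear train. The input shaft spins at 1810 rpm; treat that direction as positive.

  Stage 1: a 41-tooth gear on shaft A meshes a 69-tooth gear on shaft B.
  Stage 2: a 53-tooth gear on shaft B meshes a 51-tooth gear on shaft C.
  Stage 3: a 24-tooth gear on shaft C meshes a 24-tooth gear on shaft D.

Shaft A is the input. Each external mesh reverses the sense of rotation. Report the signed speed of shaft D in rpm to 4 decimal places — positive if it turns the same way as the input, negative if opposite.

Stage 1 [41T→69T]: ω = 1810.0000×41/69 = 1075.5072 rpm, dir flips to −; running = −1075.5072
Stage 2 [53T→51T]: ω = 1075.5072×53/51 = 1117.6840 rpm, dir flips to +; running = +1117.6840
Stage 3 [24T→24T]: ω = 1117.6840×24/24 = 1117.6840 rpm, dir flips to −; running = −1117.6840

-1117.6840 rpm (opposite to input, |ω| = 1117.6840 rpm)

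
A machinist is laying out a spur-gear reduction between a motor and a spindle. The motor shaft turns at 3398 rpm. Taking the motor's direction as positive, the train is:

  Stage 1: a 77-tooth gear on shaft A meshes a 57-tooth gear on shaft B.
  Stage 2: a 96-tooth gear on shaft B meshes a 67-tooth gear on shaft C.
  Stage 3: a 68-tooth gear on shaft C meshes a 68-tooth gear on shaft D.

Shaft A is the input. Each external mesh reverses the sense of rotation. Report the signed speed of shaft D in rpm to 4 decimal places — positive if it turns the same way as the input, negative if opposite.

Stage 1 [77T→57T]: ω = 3398.0000×77/57 = 4590.2807 rpm, dir flips to −; running = −4590.2807
Stage 2 [96T→67T]: ω = 4590.2807×96/67 = 6577.1186 rpm, dir flips to +; running = +6577.1186
Stage 3 [68T→68T]: ω = 6577.1186×68/68 = 6577.1186 rpm, dir flips to −; running = −6577.1186

-6577.1186 rpm (opposite to input, |ω| = 6577.1186 rpm)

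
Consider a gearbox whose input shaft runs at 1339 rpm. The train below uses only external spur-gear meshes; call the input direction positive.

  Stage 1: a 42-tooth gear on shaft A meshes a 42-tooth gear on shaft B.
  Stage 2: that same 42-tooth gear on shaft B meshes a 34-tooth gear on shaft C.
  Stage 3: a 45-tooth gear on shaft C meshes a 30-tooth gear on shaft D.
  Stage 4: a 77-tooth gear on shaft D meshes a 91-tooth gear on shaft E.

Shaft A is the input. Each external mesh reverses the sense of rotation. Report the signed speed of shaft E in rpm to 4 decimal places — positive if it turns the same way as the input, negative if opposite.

+2099.3824 rpm (same as input, |ω| = 2099.3824 rpm)

Stage 1 [42T→42T]: ω = 1339.0000×42/42 = 1339.0000 rpm, dir flips to −; running = −1339.0000
Stage 2 [42T→34T]: ω = 1339.0000×42/34 = 1654.0588 rpm, dir flips to +; running = +1654.0588
Stage 3 [45T→30T]: ω = 1654.0588×45/30 = 2481.0882 rpm, dir flips to −; running = −2481.0882
Stage 4 [77T→91T]: ω = 2481.0882×77/91 = 2099.3824 rpm, dir flips to +; running = +2099.3824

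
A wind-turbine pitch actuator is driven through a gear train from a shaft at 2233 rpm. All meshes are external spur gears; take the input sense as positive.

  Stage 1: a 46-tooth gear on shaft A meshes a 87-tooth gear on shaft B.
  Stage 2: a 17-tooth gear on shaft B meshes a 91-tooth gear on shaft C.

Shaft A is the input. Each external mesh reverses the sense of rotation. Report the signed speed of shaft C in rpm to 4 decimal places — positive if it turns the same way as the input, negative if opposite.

Stage 1 [46T→87T]: ω = 2233.0000×46/87 = 1180.6667 rpm, dir flips to −; running = −1180.6667
Stage 2 [17T→91T]: ω = 1180.6667×17/91 = 220.5641 rpm, dir flips to +; running = +220.5641

+220.5641 rpm (same as input, |ω| = 220.5641 rpm)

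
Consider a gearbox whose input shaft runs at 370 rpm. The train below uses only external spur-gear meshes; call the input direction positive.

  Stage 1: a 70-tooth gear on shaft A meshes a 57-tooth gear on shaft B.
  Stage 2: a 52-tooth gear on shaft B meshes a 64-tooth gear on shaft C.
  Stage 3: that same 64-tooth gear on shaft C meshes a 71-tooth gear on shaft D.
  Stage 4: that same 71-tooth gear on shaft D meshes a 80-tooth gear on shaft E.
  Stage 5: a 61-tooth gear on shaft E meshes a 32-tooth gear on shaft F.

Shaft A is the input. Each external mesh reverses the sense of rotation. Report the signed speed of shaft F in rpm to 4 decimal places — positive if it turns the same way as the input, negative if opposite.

Stage 1 [70T→57T]: ω = 370.0000×70/57 = 454.3860 rpm, dir flips to −; running = −454.3860
Stage 2 [52T→64T]: ω = 454.3860×52/64 = 369.1886 rpm, dir flips to +; running = +369.1886
Stage 3 [64T→71T]: ω = 369.1886×64/71 = 332.7897 rpm, dir flips to −; running = −332.7897
Stage 4 [71T→80T]: ω = 332.7897×71/80 = 295.3509 rpm, dir flips to +; running = +295.3509
Stage 5 [61T→32T]: ω = 295.3509×61/32 = 563.0126 rpm, dir flips to −; running = −563.0126

-563.0126 rpm (opposite to input, |ω| = 563.0126 rpm)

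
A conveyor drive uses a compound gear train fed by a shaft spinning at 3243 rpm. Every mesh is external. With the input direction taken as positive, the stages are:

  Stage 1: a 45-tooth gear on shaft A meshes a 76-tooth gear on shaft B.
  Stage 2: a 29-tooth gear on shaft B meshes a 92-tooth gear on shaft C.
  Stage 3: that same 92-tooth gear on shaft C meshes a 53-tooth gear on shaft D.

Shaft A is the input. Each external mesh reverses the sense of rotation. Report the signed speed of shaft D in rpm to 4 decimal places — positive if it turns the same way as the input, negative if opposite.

Stage 1 [45T→76T]: ω = 3243.0000×45/76 = 1920.1974 rpm, dir flips to −; running = −1920.1974
Stage 2 [29T→92T]: ω = 1920.1974×29/92 = 605.2796 rpm, dir flips to +; running = +605.2796
Stage 3 [92T→53T]: ω = 605.2796×92/53 = 1050.6740 rpm, dir flips to −; running = −1050.6740

-1050.6740 rpm (opposite to input, |ω| = 1050.6740 rpm)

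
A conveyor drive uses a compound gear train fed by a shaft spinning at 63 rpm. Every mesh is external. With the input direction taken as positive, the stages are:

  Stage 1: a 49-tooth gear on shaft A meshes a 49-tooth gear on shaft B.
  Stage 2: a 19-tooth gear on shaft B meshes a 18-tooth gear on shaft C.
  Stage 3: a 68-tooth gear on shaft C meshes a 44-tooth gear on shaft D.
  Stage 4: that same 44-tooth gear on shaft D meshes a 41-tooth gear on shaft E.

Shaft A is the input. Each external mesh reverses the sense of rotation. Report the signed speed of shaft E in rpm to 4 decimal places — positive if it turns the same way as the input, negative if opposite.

Stage 1 [49T→49T]: ω = 63.0000×49/49 = 63.0000 rpm, dir flips to −; running = −63.0000
Stage 2 [19T→18T]: ω = 63.0000×19/18 = 66.5000 rpm, dir flips to +; running = +66.5000
Stage 3 [68T→44T]: ω = 66.5000×68/44 = 102.7727 rpm, dir flips to −; running = −102.7727
Stage 4 [44T→41T]: ω = 102.7727×44/41 = 110.2927 rpm, dir flips to +; running = +110.2927

+110.2927 rpm (same as input, |ω| = 110.2927 rpm)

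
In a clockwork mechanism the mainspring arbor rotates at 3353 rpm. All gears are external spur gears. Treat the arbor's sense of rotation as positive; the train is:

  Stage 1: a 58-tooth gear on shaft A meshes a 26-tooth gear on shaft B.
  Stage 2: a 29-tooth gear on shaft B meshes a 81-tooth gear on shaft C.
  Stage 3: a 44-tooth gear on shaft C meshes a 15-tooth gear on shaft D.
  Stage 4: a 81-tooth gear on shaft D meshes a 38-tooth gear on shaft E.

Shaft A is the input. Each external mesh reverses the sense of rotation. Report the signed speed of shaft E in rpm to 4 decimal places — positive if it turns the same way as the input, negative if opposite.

Stage 1 [58T→26T]: ω = 3353.0000×58/26 = 7479.7692 rpm, dir flips to −; running = −7479.7692
Stage 2 [29T→81T]: ω = 7479.7692×29/81 = 2677.9421 rpm, dir flips to +; running = +2677.9421
Stage 3 [44T→15T]: ω = 2677.9421×44/15 = 7855.2967 rpm, dir flips to −; running = −7855.2967
Stage 4 [81T→38T]: ω = 7855.2967×81/38 = 16744.1852 rpm, dir flips to +; running = +16744.1852

+16744.1852 rpm (same as input, |ω| = 16744.1852 rpm)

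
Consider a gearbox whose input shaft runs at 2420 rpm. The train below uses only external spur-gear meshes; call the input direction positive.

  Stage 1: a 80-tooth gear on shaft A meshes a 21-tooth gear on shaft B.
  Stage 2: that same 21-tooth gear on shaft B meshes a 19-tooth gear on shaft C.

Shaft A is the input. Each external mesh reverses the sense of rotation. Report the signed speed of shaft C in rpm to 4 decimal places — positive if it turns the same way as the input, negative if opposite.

+10189.4737 rpm (same as input, |ω| = 10189.4737 rpm)

Stage 1 [80T→21T]: ω = 2420.0000×80/21 = 9219.0476 rpm, dir flips to −; running = −9219.0476
Stage 2 [21T→19T]: ω = 9219.0476×21/19 = 10189.4737 rpm, dir flips to +; running = +10189.4737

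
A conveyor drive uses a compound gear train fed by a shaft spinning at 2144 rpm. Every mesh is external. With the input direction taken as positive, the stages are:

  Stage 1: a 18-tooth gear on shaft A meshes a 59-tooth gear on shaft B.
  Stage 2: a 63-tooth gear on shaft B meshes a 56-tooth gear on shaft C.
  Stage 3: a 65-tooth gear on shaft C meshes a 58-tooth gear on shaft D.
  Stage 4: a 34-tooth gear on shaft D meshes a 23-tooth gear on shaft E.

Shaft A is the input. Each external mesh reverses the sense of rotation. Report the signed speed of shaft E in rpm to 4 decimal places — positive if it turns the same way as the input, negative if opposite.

Stage 1 [18T→59T]: ω = 2144.0000×18/59 = 654.1017 rpm, dir flips to −; running = −654.1017
Stage 2 [63T→56T]: ω = 654.1017×63/56 = 735.8644 rpm, dir flips to +; running = +735.8644
Stage 3 [65T→58T]: ω = 735.8644×65/58 = 824.6756 rpm, dir flips to −; running = −824.6756
Stage 4 [34T→23T]: ω = 824.6756×34/23 = 1219.0857 rpm, dir flips to +; running = +1219.0857

+1219.0857 rpm (same as input, |ω| = 1219.0857 rpm)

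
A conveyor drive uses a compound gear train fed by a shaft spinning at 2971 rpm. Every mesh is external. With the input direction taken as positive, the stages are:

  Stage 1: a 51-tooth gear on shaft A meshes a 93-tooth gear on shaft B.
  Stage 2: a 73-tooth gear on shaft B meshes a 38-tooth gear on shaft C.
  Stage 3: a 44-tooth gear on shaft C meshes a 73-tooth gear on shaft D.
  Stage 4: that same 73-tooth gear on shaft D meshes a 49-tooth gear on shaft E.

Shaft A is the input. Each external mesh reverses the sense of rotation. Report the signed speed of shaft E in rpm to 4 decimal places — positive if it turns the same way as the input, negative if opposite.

Stage 1 [51T→93T]: ω = 2971.0000×51/93 = 1629.2581 rpm, dir flips to −; running = −1629.2581
Stage 2 [73T→38T]: ω = 1629.2581×73/38 = 3129.8905 rpm, dir flips to +; running = +3129.8905
Stage 3 [44T→73T]: ω = 3129.8905×44/73 = 1886.5093 rpm, dir flips to −; running = −1886.5093
Stage 4 [73T→49T]: ω = 1886.5093×73/49 = 2810.5139 rpm, dir flips to +; running = +2810.5139

+2810.5139 rpm (same as input, |ω| = 2810.5139 rpm)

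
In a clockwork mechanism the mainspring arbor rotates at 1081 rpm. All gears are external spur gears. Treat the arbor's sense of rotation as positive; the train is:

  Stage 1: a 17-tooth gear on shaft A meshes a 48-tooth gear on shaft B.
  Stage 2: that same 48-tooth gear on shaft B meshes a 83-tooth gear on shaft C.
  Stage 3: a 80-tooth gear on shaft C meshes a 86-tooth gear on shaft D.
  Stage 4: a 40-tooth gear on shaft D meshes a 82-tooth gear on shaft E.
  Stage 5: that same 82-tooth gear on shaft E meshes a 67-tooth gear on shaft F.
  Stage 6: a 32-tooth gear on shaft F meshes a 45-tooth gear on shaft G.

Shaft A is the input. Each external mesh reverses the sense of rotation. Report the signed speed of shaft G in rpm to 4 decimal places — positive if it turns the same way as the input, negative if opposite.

Stage 1 [17T→48T]: ω = 1081.0000×17/48 = 382.8542 rpm, dir flips to −; running = −382.8542
Stage 2 [48T→83T]: ω = 382.8542×48/83 = 221.4096 rpm, dir flips to +; running = +221.4096
Stage 3 [80T→86T]: ω = 221.4096×80/86 = 205.9625 rpm, dir flips to −; running = −205.9625
Stage 4 [40T→82T]: ω = 205.9625×40/82 = 100.4695 rpm, dir flips to +; running = +100.4695
Stage 5 [82T→67T]: ω = 100.4695×82/67 = 122.9627 rpm, dir flips to −; running = −122.9627
Stage 6 [32T→45T]: ω = 122.9627×32/45 = 87.4401 rpm, dir flips to +; running = +87.4401

+87.4401 rpm (same as input, |ω| = 87.4401 rpm)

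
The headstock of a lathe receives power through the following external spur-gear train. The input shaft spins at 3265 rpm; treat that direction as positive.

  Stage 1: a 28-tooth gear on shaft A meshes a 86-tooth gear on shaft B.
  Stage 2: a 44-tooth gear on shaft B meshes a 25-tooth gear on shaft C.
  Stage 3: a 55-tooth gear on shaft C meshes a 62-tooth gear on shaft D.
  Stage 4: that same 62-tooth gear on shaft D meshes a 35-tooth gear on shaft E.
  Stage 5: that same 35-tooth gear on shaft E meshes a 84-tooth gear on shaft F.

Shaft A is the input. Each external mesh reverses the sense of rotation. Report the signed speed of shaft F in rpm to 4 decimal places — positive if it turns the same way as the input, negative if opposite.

Stage 1 [28T→86T]: ω = 3265.0000×28/86 = 1063.0233 rpm, dir flips to −; running = −1063.0233
Stage 2 [44T→25T]: ω = 1063.0233×44/25 = 1870.9209 rpm, dir flips to +; running = +1870.9209
Stage 3 [55T→62T]: ω = 1870.9209×55/62 = 1659.6879 rpm, dir flips to −; running = −1659.6879
Stage 4 [62T→35T]: ω = 1659.6879×62/35 = 2940.0186 rpm, dir flips to +; running = +2940.0186
Stage 5 [35T→84T]: ω = 2940.0186×35/84 = 1225.0078 rpm, dir flips to −; running = −1225.0078

-1225.0078 rpm (opposite to input, |ω| = 1225.0078 rpm)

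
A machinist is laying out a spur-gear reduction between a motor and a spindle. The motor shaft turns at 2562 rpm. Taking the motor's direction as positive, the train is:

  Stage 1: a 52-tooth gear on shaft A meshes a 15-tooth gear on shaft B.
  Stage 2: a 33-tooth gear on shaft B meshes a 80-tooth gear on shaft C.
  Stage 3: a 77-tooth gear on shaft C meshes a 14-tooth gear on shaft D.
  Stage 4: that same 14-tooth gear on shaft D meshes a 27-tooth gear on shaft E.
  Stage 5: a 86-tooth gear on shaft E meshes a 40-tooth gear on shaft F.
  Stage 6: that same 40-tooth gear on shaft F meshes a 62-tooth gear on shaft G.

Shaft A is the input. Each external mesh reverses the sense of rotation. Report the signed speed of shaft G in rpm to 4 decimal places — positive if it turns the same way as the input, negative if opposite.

+14492.6861 rpm (same as input, |ω| = 14492.6861 rpm)

Stage 1 [52T→15T]: ω = 2562.0000×52/15 = 8881.6000 rpm, dir flips to −; running = −8881.6000
Stage 2 [33T→80T]: ω = 8881.6000×33/80 = 3663.6600 rpm, dir flips to +; running = +3663.6600
Stage 3 [77T→14T]: ω = 3663.6600×77/14 = 20150.1300 rpm, dir flips to −; running = −20150.1300
Stage 4 [14T→27T]: ω = 20150.1300×14/27 = 10448.2156 rpm, dir flips to +; running = +10448.2156
Stage 5 [86T→40T]: ω = 10448.2156×86/40 = 22463.6634 rpm, dir flips to −; running = −22463.6634
Stage 6 [40T→62T]: ω = 22463.6634×40/62 = 14492.6861 rpm, dir flips to +; running = +14492.6861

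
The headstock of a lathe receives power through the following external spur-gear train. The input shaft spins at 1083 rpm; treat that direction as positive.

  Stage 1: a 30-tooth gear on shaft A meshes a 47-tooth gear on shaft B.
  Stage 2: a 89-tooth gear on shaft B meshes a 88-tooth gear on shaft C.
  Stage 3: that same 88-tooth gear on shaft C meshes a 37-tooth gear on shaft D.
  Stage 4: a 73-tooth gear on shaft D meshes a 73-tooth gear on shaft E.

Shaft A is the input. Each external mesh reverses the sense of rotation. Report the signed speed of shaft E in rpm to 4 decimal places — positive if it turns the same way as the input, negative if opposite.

Stage 1 [30T→47T]: ω = 1083.0000×30/47 = 691.2766 rpm, dir flips to −; running = −691.2766
Stage 2 [89T→88T]: ω = 691.2766×89/88 = 699.1320 rpm, dir flips to +; running = +699.1320
Stage 3 [88T→37T]: ω = 699.1320×88/37 = 1662.8005 rpm, dir flips to −; running = −1662.8005
Stage 4 [73T→73T]: ω = 1662.8005×73/73 = 1662.8005 rpm, dir flips to +; running = +1662.8005

+1662.8005 rpm (same as input, |ω| = 1662.8005 rpm)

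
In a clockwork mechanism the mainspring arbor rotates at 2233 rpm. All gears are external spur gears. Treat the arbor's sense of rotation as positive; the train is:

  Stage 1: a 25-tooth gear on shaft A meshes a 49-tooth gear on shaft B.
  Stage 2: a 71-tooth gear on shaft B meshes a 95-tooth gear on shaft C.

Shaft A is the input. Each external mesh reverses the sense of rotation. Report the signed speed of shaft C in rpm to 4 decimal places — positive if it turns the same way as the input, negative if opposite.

+851.4662 rpm (same as input, |ω| = 851.4662 rpm)

Stage 1 [25T→49T]: ω = 2233.0000×25/49 = 1139.2857 rpm, dir flips to −; running = −1139.2857
Stage 2 [71T→95T]: ω = 1139.2857×71/95 = 851.4662 rpm, dir flips to +; running = +851.4662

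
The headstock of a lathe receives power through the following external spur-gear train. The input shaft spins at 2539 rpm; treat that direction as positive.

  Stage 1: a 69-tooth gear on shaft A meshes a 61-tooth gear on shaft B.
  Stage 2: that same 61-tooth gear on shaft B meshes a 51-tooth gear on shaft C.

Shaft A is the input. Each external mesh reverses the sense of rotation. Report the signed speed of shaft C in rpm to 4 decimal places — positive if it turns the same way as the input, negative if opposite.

Stage 1 [69T→61T]: ω = 2539.0000×69/61 = 2871.9836 rpm, dir flips to −; running = −2871.9836
Stage 2 [61T→51T]: ω = 2871.9836×61/51 = 3435.1176 rpm, dir flips to +; running = +3435.1176

+3435.1176 rpm (same as input, |ω| = 3435.1176 rpm)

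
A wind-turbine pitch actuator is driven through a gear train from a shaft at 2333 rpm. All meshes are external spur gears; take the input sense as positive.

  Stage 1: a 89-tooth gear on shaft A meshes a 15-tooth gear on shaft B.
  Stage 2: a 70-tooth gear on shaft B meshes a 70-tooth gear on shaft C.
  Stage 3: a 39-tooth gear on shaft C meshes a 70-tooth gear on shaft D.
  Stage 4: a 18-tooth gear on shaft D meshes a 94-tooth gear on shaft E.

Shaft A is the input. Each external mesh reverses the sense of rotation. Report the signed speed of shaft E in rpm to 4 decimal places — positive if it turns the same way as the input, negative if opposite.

Stage 1 [89T→15T]: ω = 2333.0000×89/15 = 13842.4667 rpm, dir flips to −; running = −13842.4667
Stage 2 [70T→70T]: ω = 13842.4667×70/70 = 13842.4667 rpm, dir flips to +; running = +13842.4667
Stage 3 [39T→70T]: ω = 13842.4667×39/70 = 7712.2314 rpm, dir flips to −; running = −7712.2314
Stage 4 [18T→94T]: ω = 7712.2314×18/94 = 1476.8103 rpm, dir flips to +; running = +1476.8103

+1476.8103 rpm (same as input, |ω| = 1476.8103 rpm)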